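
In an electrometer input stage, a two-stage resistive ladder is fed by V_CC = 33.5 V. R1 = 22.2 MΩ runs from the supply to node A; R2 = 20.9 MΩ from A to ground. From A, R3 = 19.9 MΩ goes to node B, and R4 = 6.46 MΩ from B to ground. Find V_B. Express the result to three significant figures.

V_B ≈ 2.83 V

Node A sees R2 in parallel with the series input of stage 2, R3 + R4 = 26.36 MΩ.
Effective lower resistance at A: R2 ‖ 26.36 = 11.66 MΩ.
First divider: V_A = V_CC · 11.66/(22.2 + 11.66) = 11.53 V.
V_B = V_A × 0.2451 = 2.827 V.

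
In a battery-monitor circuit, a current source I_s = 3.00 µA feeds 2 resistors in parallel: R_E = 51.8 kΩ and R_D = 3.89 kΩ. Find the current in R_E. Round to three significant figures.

For two parallel branches, I_k = I_s · (other R)/(sum of R).
So I = 3.00 × 3.89/55.69 = 0.2096 µA.

I ≈ 0.210 µA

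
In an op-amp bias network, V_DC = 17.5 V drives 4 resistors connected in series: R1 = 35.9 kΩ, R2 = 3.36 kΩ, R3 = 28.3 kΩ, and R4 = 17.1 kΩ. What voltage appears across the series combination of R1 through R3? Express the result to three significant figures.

ΣR = 35.9 + 3.36 + 28.3 + 17.1 = 84.66 kΩ.
R_{R1..R3} = 35.9 + 3.36 + 28.3 = 67.56 kΩ.
Voltage divider: V = V_DC · (67.56 / 84.66) = 17.5 × 0.7980 = 13.97 V.

V ≈ 14.0 V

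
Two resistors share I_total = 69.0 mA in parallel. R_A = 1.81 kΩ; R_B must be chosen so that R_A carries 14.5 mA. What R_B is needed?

Two-branch current divider: I_A = I_total · R_B/(R_A + R_B).
With f = 0.2101, R_B = R_A · f/(1−f) = 1.81 × 0.2661 = 0.4816 kΩ.

R_B ≈ 0.482 kΩ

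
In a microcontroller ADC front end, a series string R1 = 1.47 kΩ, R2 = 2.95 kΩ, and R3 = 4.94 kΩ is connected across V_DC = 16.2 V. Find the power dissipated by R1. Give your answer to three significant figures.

The common current is I = 16.2/9.360 = 1.731 mA.
V(R1) = I·R = 2.544 V; P = V·I = 2.544 × 1.731 = 4.403 mW.

P ≈ 4.40 mW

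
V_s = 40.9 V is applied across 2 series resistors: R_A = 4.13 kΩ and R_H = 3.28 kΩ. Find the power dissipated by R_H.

The common current is I = 40.9/7.410 = 5.520 mA.
P(R_H) = I²·R_H = (5.520)² × 3.28 = 99.93 mW.

P ≈ 99.9 mW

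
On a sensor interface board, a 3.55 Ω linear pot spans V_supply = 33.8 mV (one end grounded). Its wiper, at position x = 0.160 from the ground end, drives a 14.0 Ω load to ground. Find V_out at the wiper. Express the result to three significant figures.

V_out ≈ 5.23 mV

The pot divides into 2.982 Ω above the wiper and 0.5680 Ω below.
(x·R_p) ‖ R_L = 0.5459 Ω.
V_out = 33.8 × 0.5459/(2.982 + 0.5459) = 5.230 mV.
(Unloaded: V_out = x·V_supply = 5.41 mV.)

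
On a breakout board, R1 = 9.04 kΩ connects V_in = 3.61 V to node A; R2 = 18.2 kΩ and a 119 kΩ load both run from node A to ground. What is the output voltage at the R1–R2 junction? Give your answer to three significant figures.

The load sits in parallel with R2, giving an effective lower resistance R2' = R2·R_L/(R2+R_L) = 15.79 kΩ.
Then V_out = V_in · R2'/(R1 + R2') = 3.61 × 15.79/24.83 = 2.295 V.
(Unloaded it would be 2.41 V; the load pulls it down.)

V_out ≈ 2.30 V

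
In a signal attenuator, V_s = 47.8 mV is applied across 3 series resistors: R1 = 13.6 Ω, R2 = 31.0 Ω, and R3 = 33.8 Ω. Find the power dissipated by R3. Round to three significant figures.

P ≈ 12.6 µW

The common current is I = 47.8/78.40 = 0.6097 mA.
P = I²R = 0.3717 × 33.8 = 12.56 µW.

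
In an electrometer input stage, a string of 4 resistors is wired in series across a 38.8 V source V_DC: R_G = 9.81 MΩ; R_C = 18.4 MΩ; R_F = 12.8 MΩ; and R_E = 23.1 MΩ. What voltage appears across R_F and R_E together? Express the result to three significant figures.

ΣR = 9.81 + 18.4 + 12.8 + 23.1 = 64.11 MΩ.
R_{R_F..R_E} = 12.8 + 23.1 = 35.90 MΩ.
V = V_DC · R/ΣR = 38.8 × 0.5600 = 21.73 V.

V ≈ 21.7 V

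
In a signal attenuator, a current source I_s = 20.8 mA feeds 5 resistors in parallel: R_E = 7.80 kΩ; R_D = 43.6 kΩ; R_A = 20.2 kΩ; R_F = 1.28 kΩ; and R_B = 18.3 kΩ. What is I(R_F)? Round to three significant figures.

I ≈ 15.7 mA

Total conductance ΣG = 1/7.80 + 1/43.6 + 1/20.2 + 1/1.28 + 1/18.3 = 1.037 (units of 1/kΩ).
Current divider: I(R_F) = I_s · G_k/ΣG = 20.8 × (0.7812/1.037) = 20.8 × 0.7537 = 15.68 mA.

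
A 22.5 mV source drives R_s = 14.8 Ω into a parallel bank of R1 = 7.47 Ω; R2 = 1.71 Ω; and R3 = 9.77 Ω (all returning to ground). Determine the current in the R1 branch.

I ≈ 0.229 mA

Parallel bank: R_p = 1/(1/7.47 + 1/1.71 + 1/9.77) = 1.218 Ω.
V_A = 22.5 × 1.218/16.02 = 1.711 mV.
Branch current I = V_A/R1 = 1.711/7.47 = 0.2290 mA.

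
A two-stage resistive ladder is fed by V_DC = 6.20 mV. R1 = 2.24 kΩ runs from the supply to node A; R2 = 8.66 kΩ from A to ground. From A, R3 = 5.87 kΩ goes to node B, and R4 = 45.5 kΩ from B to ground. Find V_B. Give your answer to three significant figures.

The second stage (R3 + R4 = 51.37 kΩ) loads node A in parallel with R2.
Effective lower resistance at A: R2 ‖ 51.37 = 7.411 kΩ.
First divider: V_A = V_DC · 7.411/(2.24 + 7.411) = 4.761 mV.
Then the unloaded second divider: V_B = V_A × R4/(R3+R4) = 4.761 × 0.8857 = 4.217 mV.

V_B ≈ 4.22 mV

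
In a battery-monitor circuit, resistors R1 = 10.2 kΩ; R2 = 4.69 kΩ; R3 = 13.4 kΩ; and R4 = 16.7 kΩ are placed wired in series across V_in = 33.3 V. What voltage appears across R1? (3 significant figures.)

Series total: ΣR = 10.2 + 4.69 + 13.4 + 16.7 = 44.99 kΩ.
By the voltage-divider rule, V = 33.3 × 10.20/44.99 = 7.550 V.

V ≈ 7.55 V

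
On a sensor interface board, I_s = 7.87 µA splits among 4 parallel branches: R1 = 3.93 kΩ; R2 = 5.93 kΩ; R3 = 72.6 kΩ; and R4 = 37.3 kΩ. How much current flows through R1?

I ≈ 4.32 µA

Total conductance ΣG = 1/3.93 + 1/5.93 + 1/72.6 + 1/37.3 = 0.4637 (units of 1/kΩ).
R1 takes the fraction G_k/ΣG = 0.2545/0.4637 = 0.5488, so I = 7.87 × 0.5488 = 4.319 µA.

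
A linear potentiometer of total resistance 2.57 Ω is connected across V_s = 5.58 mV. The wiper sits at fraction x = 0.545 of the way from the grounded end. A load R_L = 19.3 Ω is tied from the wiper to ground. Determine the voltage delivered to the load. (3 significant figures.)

The pot divides into 1.169 Ω above the wiper and 1.401 Ω below.
Lower segment in parallel with the load: 1.401 ‖ 19.3 = 1.306 Ω.
V_out = 5.58 × 1.306/(1.169 + 1.306) = 2.944 mV.
(Unloaded: V_out = x·V_s = 3.04 mV.)

V_out ≈ 2.94 mV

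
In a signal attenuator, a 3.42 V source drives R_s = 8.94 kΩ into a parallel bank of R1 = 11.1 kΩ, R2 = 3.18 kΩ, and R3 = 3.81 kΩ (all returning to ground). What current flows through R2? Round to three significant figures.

Combine the parallel branches: R_p = (1/11.1 + 1/3.18 + 1/3.81)⁻¹ = 1.499 kΩ.
V_A by voltage divider: V_A = 3.42 × 1.499/(8.94 + 1.499) = 0.4912 V.
I(R2) = V_A / R2 = 0.4912/3.18 = 0.1545 mA.
(Check via current divider: I_total = 0.3276 mA; share G_k/ΣG = 0.4714 → same result.)

I ≈ 0.154 mA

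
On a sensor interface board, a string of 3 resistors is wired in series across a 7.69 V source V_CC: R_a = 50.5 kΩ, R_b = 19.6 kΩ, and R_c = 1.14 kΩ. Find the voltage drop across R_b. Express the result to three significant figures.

V ≈ 2.12 V

Total series resistance ΣR = 50.5 + 19.6 + 1.14 = 71.24 kΩ.
Voltage divider: V = V_CC · (19.60 / 71.24) = 7.69 × 0.2751 = 2.116 V.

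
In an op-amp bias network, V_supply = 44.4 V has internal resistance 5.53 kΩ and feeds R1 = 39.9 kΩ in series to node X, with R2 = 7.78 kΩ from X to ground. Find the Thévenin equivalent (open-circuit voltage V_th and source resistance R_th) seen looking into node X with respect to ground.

R1' = 5.53 + 39.9 = 45.43 kΩ (source resistance + R1).
With X open, the divider is unloaded: V_th = 44.4 × 7.78/53.21 = 6.492 V.
Zeroing V_supply shorts the top of R1' to ground, so R_th = R1' ‖ R2 = 6.642 kΩ.

V_th ≈ 6.49 V, R_th ≈ 6.64 kΩ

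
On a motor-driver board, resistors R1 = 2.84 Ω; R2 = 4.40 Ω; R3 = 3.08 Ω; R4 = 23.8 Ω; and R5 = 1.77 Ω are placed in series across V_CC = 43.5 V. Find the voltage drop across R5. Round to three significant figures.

Total series resistance ΣR = 2.84 + 4.40 + 3.08 + 23.8 + 1.77 = 35.89 Ω.
V = V_CC · R/ΣR = 43.5 × 0.04932 = 2.145 V.

V ≈ 2.15 V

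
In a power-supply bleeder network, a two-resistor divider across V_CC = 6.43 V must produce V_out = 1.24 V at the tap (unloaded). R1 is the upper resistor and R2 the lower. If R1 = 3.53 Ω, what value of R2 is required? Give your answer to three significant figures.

R2 ≈ 0.843 Ω

V_out/V_CC = R2/(R1+R2) = 0.1928.
R2 = R1 · 0.1928/(1 − 0.1928) = 0.8434 Ω.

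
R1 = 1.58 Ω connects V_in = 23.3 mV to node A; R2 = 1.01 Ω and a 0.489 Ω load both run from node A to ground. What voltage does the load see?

V_out ≈ 4.02 mV

The load sits in parallel with R2, giving an effective lower resistance R2' = R2·R_L/(R2+R_L) = 0.3295 Ω.
Voltage divider with the loaded lower leg: V_out = 23.3 × 0.3295/(1.58 + 0.3295) = 23.3 × 0.1725 = 4.020 mV.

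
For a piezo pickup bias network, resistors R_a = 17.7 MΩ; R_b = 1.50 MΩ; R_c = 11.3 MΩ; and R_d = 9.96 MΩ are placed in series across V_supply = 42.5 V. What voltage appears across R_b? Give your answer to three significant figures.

Series total: ΣR = 17.7 + 1.50 + 11.3 + 9.96 = 40.46 MΩ.
Voltage divider: V = V_supply · (1.500 / 40.46) = 42.5 × 0.03707 = 1.576 V.

V ≈ 1.58 V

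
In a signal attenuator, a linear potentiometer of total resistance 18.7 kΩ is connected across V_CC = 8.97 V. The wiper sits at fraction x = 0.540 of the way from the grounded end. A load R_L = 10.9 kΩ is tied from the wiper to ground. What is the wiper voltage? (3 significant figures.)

V_out ≈ 3.40 V

The pot divides into 8.602 kΩ above the wiper and 10.10 kΩ below.
Lower segment in parallel with the load: 10.10 ‖ 10.9 = 5.242 kΩ.
Loaded-divider output: V_out = 8.97 × 0.3786 = 3.396 V.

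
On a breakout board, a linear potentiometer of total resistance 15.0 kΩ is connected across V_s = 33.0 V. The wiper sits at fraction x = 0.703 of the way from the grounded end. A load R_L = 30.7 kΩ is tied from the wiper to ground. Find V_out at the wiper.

Split the track: R_lower = x·R_p = 10.54 kΩ, R_upper = (1−x)·R_p = 4.455 kΩ.
(x·R_p) ‖ R_L = 7.849 kΩ.
Then V_out = V_s · 7.849/(4.455 + 7.849) = 21.05 V.

V_out ≈ 21.1 V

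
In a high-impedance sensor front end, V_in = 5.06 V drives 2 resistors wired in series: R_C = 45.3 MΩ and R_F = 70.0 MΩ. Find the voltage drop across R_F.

Total series resistance ΣR = 45.3 + 70.0 = 115.3 MΩ.
By the voltage-divider rule, V = 5.06 × 70.00/115.3 = 3.072 V.

V ≈ 3.07 V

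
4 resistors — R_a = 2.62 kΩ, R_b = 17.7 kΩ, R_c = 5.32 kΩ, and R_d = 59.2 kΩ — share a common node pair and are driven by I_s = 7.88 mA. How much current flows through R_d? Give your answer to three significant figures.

I ≈ 0.207 mA

Total conductance ΣG = 1/2.62 + 1/17.7 + 1/5.32 + 1/59.2 = 0.6430 (units of 1/kΩ).
By the current-divider rule, I = I_s · G_k/ΣG = 7.88 × 0.02627 = 0.2070 mA.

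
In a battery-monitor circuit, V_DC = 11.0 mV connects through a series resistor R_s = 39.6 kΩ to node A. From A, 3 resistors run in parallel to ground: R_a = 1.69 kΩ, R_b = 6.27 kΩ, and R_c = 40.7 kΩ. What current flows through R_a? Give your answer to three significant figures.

I ≈ 0.205 µA

Parallel bank: R_p = 1/(1/1.69 + 1/6.27 + 1/40.7) = 1.289 kΩ.
V_A = 11.0 × 1.289/40.89 = 0.3468 mV.
I(R_a) = V_A / R_a = 0.3468/1.69 = 0.2052 µA.
(Check via current divider: I_total = 0.2690 µA; share G_k/ΣG = 0.7627 → same result.)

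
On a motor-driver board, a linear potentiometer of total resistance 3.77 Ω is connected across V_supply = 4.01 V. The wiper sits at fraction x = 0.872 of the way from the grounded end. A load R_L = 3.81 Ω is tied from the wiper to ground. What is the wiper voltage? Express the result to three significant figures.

V_out ≈ 3.15 V

The pot divides into 0.4826 Ω above the wiper and 3.287 Ω below.
(x·R_p) ‖ R_L = 1.765 Ω.
Then V_out = V_supply · 1.765/(0.4826 + 1.765) = 3.149 V.
(Unloaded: V_out = x·V_supply = 3.50 V.)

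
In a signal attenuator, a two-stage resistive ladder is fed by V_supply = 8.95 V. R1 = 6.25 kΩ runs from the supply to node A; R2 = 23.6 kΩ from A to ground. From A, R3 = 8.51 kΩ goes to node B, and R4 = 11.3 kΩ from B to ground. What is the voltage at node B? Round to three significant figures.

Node A sees R2 in parallel with the series input of stage 2, R3 + R4 = 19.81 kΩ.
Effective lower resistance at A: R2 ‖ 19.81 = 10.77 kΩ.
V_A = 8.95 × 10.77/(6.25 + 10.77) = 5.663 V.
Stage 2 is unloaded, so V_B = V_A · R4/(R3+R4) = 5.663 × 11.3/19.81 = 3.231 V.

V_B ≈ 3.23 V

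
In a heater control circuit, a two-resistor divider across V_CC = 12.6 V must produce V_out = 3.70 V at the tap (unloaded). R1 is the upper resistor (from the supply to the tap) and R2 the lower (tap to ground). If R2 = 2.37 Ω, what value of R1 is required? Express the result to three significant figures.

The divider ratio is R2/(R1+R2) = 3.70/12.6 = 0.2937.
So R1 = R2 · (V_CC/V_out − 1) = 2.37 × (12.6/3.70 − 1) = 2.37 × 2.405 = 5.701 Ω.

R1 ≈ 5.70 Ω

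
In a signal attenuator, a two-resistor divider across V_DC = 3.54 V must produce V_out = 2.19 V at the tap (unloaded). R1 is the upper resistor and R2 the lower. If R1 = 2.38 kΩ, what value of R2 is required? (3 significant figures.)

The divider ratio is R2/(R1+R2) = 2.19/3.54 = 0.6186.
R2 = R1 · 0.6186/(1 − 0.6186) = 3.861 kΩ.

R2 ≈ 3.86 kΩ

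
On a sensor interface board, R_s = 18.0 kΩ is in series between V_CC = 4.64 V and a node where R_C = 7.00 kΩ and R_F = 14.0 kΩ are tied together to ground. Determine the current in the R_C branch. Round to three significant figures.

Parallel bank: R_p = 1/(1/7.00 + 1/14.0) = 4.667 kΩ.
V_A = 4.64 × 4.667/22.67 = 0.9553 V.
I(R_C) = V_A / R_C = 0.9553/7.00 = 0.1365 mA.
(Check via current divider: I_total = 0.2047 mA; share G_k/ΣG = 0.6667 → same result.)

I ≈ 0.136 mA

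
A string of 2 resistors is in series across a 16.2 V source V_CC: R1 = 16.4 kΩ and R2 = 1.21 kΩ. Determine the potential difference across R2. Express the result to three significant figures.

V ≈ 1.11 V

Series total: ΣR = 16.4 + 1.21 = 17.61 kΩ.
V = V_CC · R/ΣR = 16.2 × 0.06871 = 1.113 V.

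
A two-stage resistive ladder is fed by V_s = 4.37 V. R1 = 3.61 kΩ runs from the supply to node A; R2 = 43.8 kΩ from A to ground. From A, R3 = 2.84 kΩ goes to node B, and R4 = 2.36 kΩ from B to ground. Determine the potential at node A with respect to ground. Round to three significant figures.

V_A ≈ 2.46 V

Looking into the second stage from A: R3 + R4 = 5.200 kΩ appears in parallel with R2.
R2 ‖ (R3+R4) = 4.648 kΩ.
First divider: V_A = V_s · 4.648/(3.61 + 4.648) = 2.460 V.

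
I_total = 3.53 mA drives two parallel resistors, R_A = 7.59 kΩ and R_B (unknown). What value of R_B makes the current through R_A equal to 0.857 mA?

R_B ≈ 2.43 kΩ

Two-branch current divider: I_A = I_total · R_B/(R_A + R_B).
0.857/3.53 = R_B/(R_A + R_B) → R_B = R_A · (0.2428)/(1 − 0.2428) = 7.59 × 0.3206 = 2.433 kΩ.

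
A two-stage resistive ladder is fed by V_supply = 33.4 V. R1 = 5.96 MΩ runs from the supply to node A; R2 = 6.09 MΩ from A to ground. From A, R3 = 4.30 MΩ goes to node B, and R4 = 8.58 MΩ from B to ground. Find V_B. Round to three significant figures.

V_B ≈ 9.11 V

The second stage (R3 + R4 = 12.88 MΩ) loads node A in parallel with R2.
R2 ‖ (R3+R4) = 4.135 MΩ.
So V_A = 33.4 × 0.4096 = 13.68 V.
Then the unloaded second divider: V_B = V_A × R4/(R3+R4) = 13.68 × 0.6661 = 9.113 V.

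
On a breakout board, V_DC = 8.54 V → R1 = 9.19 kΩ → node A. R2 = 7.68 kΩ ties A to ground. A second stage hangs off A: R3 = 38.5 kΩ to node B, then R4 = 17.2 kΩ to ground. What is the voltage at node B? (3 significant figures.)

Looking into the second stage from A: R3 + R4 = 55.70 kΩ appears in parallel with R2.
R2 ‖ (R3+R4) = 6.749 kΩ.
V_A = 8.54 × 6.749/(9.19 + 6.749) = 3.616 V.
V_B = V_A × 0.3088 = 1.117 V.

V_B ≈ 1.12 V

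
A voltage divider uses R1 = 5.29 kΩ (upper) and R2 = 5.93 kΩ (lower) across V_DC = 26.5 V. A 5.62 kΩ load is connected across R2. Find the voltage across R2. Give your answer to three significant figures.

The load sits in parallel with R2, giving an effective lower resistance R2' = R2·R_L/(R2+R_L) = 2.885 kΩ.
Then V_out = V_DC · R2'/(R1 + R2') = 26.5 × 2.885/8.175 = 9.353 V.

V_out ≈ 9.35 V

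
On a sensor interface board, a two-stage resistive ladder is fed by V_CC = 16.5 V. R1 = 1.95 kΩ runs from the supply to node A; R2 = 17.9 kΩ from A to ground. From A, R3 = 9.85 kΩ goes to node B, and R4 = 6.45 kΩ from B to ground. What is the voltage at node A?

Looking into the second stage from A: R3 + R4 = 16.30 kΩ appears in parallel with R2.
R2 ‖ (R3+R4) = 8.531 kΩ.
V_A = 16.5 × 8.531/(1.95 + 8.531) = 13.43 V.

V_A ≈ 13.4 V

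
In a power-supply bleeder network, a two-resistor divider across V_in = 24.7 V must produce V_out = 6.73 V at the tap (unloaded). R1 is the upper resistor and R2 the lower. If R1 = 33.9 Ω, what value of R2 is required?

R2 ≈ 12.7 Ω

Required fraction k = V_out/V_in = 0.2725.
R2 = R1 · 0.2725/(1 − 0.2725) = 12.70 Ω.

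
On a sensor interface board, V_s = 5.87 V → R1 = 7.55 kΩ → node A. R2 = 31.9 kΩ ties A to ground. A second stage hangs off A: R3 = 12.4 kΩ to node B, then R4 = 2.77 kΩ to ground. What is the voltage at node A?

Looking into the second stage from A: R3 + R4 = 15.17 kΩ appears in parallel with R2.
R2 ‖ (R3+R4) = 10.28 kΩ.
V_A = 5.87 × 10.28/(7.55 + 10.28) = 3.385 V.

V_A ≈ 3.38 V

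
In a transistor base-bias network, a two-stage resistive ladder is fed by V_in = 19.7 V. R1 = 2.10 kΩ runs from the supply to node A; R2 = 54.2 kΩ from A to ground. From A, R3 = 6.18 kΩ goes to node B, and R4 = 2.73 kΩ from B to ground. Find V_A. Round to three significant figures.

V_A ≈ 15.5 V

The second stage (R3 + R4 = 8.910 kΩ) loads node A in parallel with R2.
Effective lower resistance at A: R2 ‖ 8.910 = 7.652 kΩ.
So V_A = 19.7 × 0.7847 = 15.46 V.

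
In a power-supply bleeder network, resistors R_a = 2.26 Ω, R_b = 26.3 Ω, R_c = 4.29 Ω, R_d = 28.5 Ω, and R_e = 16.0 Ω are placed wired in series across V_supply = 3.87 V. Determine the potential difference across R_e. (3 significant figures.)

V ≈ 0.801 V

Total series resistance ΣR = 2.26 + 26.3 + 4.29 + 28.5 + 16.0 = 77.35 Ω.
V = V_supply · R/ΣR = 3.87 × 0.2069 = 0.8005 V.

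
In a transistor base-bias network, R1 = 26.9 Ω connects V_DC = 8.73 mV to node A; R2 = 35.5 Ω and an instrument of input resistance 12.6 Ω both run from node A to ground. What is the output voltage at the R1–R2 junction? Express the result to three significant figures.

V_out ≈ 2.24 mV

First combine the lower leg with the load: R2 ‖ R_L = 9.299 Ω.
Now apply the divider: V_out = 8.73 × 0.2569 = 2.243 mV.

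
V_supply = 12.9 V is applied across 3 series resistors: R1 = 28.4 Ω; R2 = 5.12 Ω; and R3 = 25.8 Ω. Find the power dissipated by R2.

P ≈ 0.242 W

Series current I = V_supply/ΣR = 12.9/59.32 = 0.2175 A.
P = I²R = 0.04729 × 5.12 = 0.2421 W.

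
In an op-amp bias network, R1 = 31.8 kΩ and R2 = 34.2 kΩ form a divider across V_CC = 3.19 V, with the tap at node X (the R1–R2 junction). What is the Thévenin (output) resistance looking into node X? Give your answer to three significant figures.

R_th ≈ 16.5 kΩ

Looking into X with the source shorted: R_th = R1·R2/(R1+R2) = 31.80 × 34.2/66.00 = 16.48 kΩ.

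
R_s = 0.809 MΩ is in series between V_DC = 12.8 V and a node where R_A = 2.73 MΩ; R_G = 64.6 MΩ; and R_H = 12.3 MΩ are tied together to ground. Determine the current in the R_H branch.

Combine the parallel branches: R_p = (1/2.73 + 1/64.6 + 1/12.3)⁻¹ = 2.159 MΩ.
V_A = 12.8 × 2.159/2.968 = 9.312 V.
I(R_H) = V_A / R_H = 9.312/12.3 = 0.7570 µA.

I ≈ 0.757 µA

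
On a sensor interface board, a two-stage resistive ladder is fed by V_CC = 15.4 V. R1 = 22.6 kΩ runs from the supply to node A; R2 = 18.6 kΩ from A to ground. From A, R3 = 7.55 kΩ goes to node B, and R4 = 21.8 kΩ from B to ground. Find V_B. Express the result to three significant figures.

V_B ≈ 3.83 V

Looking into the second stage from A: R3 + R4 = 29.35 kΩ appears in parallel with R2.
Effective lower resistance at A: R2 ‖ 29.35 = 11.38 kΩ.
First divider: V_A = V_CC · 11.38/(22.6 + 11.38) = 5.159 V.
Then the unloaded second divider: V_B = V_A × R4/(R3+R4) = 5.159 × 0.7428 = 3.832 V.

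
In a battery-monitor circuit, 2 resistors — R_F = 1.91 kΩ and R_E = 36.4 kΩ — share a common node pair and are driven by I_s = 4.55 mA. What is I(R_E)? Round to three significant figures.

With just two branches, the current splits inversely with resistance.
I(R_E) = 4.55 × 1.91/(1.91 + 36.4) = 4.55 × 0.04986 = 0.2268 mA.

I ≈ 0.227 mA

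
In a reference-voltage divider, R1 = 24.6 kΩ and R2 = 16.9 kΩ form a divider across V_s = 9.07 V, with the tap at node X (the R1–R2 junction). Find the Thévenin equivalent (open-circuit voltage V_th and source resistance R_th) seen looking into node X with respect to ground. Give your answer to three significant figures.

V_th ≈ 3.69 V, R_th ≈ 10.0 kΩ

V_th is the unloaded tap voltage: V_s · R2/(R1+R2) = 9.07 × 0.4072 = 3.694 V.
Zeroing V_s shorts the top of R1 to ground, so R_th = R1 ‖ R2 = 10.02 kΩ.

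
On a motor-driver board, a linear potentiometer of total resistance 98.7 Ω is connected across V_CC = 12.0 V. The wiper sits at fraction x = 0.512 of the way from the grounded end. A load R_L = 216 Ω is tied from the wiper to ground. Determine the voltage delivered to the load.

Lower segment x·R_p = 50.53 Ω; upper segment (1−x)·R_p = 48.17 Ω.
(x·R_p) ‖ R_L = 40.95 Ω.
Then V_out = V_CC · 40.95/(48.17 + 40.95) = 5.514 V.

V_out ≈ 5.51 V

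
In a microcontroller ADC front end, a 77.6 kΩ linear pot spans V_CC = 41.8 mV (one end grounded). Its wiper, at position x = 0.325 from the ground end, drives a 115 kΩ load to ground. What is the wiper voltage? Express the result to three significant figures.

V_out ≈ 11.8 mV

Split the track: R_lower = x·R_p = 25.22 kΩ, R_upper = (1−x)·R_p = 52.38 kΩ.
Lower segment in parallel with the load: 25.22 ‖ 115 = 20.68 kΩ.
Loaded-divider output: V_out = 41.8 × 0.2831 = 11.83 mV.
(Unloaded: V_out = x·V_CC = 13.6 mV.)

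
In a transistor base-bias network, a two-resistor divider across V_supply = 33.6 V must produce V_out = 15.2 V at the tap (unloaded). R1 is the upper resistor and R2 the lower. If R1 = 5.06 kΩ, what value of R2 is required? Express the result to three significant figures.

V_out/V_supply = R2/(R1+R2) = 0.4524.
R2 = R1 · 0.4524/(1 − 0.4524) = 4.180 kΩ.

R2 ≈ 4.18 kΩ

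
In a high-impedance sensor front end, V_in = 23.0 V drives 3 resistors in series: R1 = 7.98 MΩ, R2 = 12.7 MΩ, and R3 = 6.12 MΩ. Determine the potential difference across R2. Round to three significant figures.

Total series resistance ΣR = 7.98 + 12.7 + 6.12 = 26.80 MΩ.
Voltage divider: V = V_in · (12.70 / 26.80) = 23.0 × 0.4739 = 10.90 V.

V ≈ 10.9 V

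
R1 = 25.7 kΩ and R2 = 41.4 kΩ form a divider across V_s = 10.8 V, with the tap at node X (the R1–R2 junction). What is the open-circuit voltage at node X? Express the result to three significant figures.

With X open, the divider is unloaded: V_th = 10.8 × 41.4/67.10 = 6.663 V.

V_th ≈ 6.66 V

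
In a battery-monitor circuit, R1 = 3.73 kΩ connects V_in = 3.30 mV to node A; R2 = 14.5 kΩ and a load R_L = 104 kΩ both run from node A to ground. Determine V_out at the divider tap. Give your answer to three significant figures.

The load sits in parallel with R2, giving an effective lower resistance R2' = R2·R_L/(R2+R_L) = 12.73 kΩ.
Now apply the divider: V_out = 3.30 × 0.7733 = 2.552 mV.
(Unloaded it would be 2.62 mV; the load pulls it down.)

V_out ≈ 2.55 mV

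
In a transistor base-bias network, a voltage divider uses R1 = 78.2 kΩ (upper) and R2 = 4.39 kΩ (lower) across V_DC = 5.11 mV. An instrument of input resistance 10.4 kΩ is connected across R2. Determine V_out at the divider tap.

The load sits in parallel with R2, giving an effective lower resistance R2' = R2·R_L/(R2+R_L) = 3.087 kΩ.
Then V_out = V_DC · R2'/(R1 + R2') = 5.11 × 3.087/81.29 = 0.1941 mV.

V_out ≈ 0.194 mV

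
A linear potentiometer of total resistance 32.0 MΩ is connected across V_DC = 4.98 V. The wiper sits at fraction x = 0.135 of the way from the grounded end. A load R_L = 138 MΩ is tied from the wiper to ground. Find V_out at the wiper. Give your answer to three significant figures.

V_out ≈ 0.655 V

Lower segment x·R_p = 4.320 MΩ; upper segment (1−x)·R_p = 27.68 MΩ.
(x·R_p) ‖ R_L = 4.189 MΩ.
Then V_out = V_DC · 4.189/(27.68 + 4.189) = 0.6546 V.
(Unloaded: V_out = x·V_DC = 0.672 V.)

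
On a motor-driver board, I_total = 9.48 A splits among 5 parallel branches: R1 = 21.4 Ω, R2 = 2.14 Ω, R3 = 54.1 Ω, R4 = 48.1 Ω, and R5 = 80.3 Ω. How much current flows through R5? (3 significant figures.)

I ≈ 0.209 A

Total conductance ΣG = 1/21.4 + 1/2.14 + 1/54.1 + 1/48.1 + 1/80.3 = 0.5657 (units of 1/Ω).
R5 takes the fraction G_k/ΣG = 0.01245/0.5657 = 0.02201, so I = 9.48 × 0.02201 = 0.2087 A.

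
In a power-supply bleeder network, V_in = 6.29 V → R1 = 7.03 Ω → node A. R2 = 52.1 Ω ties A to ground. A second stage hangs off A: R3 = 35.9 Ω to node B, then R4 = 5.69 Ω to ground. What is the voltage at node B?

V_B ≈ 0.660 V

Looking into the second stage from A: R3 + R4 = 41.59 Ω appears in parallel with R2.
R2 ‖ (R3+R4) = 23.13 Ω.
So V_A = 6.29 × 0.7669 = 4.824 V.
Then the unloaded second divider: V_B = V_A × R4/(R3+R4) = 4.824 × 0.1368 = 0.6599 V.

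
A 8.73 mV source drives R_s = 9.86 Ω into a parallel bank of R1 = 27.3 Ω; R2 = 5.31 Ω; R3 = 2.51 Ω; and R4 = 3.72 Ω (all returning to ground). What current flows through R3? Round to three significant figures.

Combine the parallel branches: R_p = (1/27.3 + 1/5.31 + 1/2.51 + 1/3.72)⁻¹ = 1.121 Ω.
V_A by voltage divider: V_A = 8.73 × 1.121/(9.86 + 1.121) = 0.8911 mV.
Branch current I = V_A/R3 = 0.8911/2.51 = 0.3550 mA.

I ≈ 0.355 mA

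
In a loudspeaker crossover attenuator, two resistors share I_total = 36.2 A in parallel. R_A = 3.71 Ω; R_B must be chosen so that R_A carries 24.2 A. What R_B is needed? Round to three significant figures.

R_B ≈ 7.48 Ω

Two-branch current divider: I_A = I_total · R_B/(R_A + R_B).
With f = 0.6685, R_B = R_A · f/(1−f) = 3.71 × 2.017 = 7.482 Ω.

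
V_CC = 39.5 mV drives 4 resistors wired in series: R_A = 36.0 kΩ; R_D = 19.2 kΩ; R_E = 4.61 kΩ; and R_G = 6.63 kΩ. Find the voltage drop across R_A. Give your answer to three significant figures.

Total series resistance ΣR = 36.0 + 19.2 + 4.61 + 6.63 = 66.44 kΩ.
By the voltage-divider rule, V = 39.5 × 36.00/66.44 = 21.40 mV.

V ≈ 21.4 mV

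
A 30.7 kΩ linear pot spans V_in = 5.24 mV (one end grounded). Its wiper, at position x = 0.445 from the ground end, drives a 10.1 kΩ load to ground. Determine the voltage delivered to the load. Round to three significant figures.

V_out ≈ 1.33 mV

Lower segment x·R_p = 13.66 kΩ; upper segment (1−x)·R_p = 17.04 kΩ.
Lower segment in parallel with the load: 13.66 ‖ 10.1 = 5.807 kΩ.
V_out = 5.24 × 5.807/(17.04 + 5.807) = 1.332 mV.
(Unloaded: V_out = x·V_in = 2.33 mV.)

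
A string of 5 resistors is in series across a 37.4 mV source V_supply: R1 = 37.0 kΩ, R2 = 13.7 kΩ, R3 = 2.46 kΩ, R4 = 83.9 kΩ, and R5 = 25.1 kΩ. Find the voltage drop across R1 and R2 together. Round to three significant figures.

ΣR = 37.0 + 13.7 + 2.46 + 83.9 + 25.1 = 162.2 kΩ.
R_{R1..R2} = 37.0 + 13.7 = 50.70 kΩ.
By the voltage-divider rule, V = 37.4 × 50.70/162.2 = 11.69 mV.

V ≈ 11.7 mV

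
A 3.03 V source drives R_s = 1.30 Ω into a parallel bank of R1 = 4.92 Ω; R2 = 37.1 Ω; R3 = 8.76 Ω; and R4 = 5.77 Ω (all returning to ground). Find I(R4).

I ≈ 0.314 A

Combine the parallel branches: R_p = (1/4.92 + 1/37.1 + 1/8.76 + 1/5.77)⁻¹ = 1.932 Ω.
V_A by voltage divider: V_A = 3.03 × 1.932/(1.30 + 1.932) = 1.811 V.
I(R4) = V_A / R4 = 1.811/5.77 = 0.3139 A.
(Check via current divider: I_total = 0.9376 A; share G_k/ΣG = 0.3348 → same result.)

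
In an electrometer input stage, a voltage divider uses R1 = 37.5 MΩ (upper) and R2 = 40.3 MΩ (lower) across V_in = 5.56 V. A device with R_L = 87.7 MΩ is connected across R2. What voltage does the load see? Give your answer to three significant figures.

First combine the lower leg with the load: R2 ‖ R_L = 27.61 MΩ.
Then V_out = V_in · R2'/(R1 + R2') = 5.56 × 27.61/65.11 = 2.358 V.

V_out ≈ 2.36 V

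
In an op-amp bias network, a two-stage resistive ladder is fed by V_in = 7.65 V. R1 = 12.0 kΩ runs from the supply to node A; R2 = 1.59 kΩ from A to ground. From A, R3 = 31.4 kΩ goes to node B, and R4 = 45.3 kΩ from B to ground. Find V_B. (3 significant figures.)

Looking into the second stage from A: R3 + R4 = 76.70 kΩ appears in parallel with R2.
R2 ‖ (R3+R4) = 1.558 kΩ.
V_A = 7.65 × 1.558/(12.0 + 1.558) = 0.8789 V.
V_B = V_A × 0.5906 = 0.5191 V.

V_B ≈ 0.519 V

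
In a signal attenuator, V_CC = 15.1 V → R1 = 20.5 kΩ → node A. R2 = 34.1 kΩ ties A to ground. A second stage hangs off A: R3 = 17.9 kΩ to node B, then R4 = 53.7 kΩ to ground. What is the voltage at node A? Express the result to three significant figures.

The second stage (R3 + R4 = 71.60 kΩ) loads node A in parallel with R2.
R2 ‖ (R3+R4) = 23.10 kΩ.
First divider: V_A = V_CC · 23.10/(20.5 + 23.10) = 8.000 V.

V_A ≈ 8.00 V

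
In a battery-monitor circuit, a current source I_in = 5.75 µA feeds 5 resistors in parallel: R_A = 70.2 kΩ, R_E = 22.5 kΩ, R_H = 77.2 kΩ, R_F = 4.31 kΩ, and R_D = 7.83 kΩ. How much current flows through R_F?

I ≈ 3.09 µA

ΣG = 1/70.2 + 1/22.5 + 1/77.2 + 1/4.31 + 1/7.83 = 0.4314.
By the current-divider rule, I = I_in · G_k/ΣG = 5.75 × 0.5379 = 3.093 µA.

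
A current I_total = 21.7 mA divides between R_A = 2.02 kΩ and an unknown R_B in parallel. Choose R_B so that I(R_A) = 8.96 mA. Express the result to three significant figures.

R_B ≈ 1.42 kΩ

The fraction through R_A equals R_B/(R_A+R_B).
With f = 0.4129, R_B = R_A · f/(1−f) = 2.02 × 0.7033 = 1.421 kΩ.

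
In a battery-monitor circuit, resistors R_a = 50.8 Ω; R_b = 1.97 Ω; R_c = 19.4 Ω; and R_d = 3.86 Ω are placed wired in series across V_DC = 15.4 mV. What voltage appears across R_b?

Series total: ΣR = 50.8 + 1.97 + 19.4 + 3.86 = 76.03 Ω.
By the voltage-divider rule, V = 15.4 × 1.970/76.03 = 0.3990 mV.

V ≈ 0.399 mV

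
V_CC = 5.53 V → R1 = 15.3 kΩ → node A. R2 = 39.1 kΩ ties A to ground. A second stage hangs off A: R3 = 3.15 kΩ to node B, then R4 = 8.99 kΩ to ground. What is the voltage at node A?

Node A sees R2 in parallel with the series input of stage 2, R3 + R4 = 12.14 kΩ.
R2 ‖ (R3+R4) = 9.264 kΩ.
So V_A = 5.53 × 0.3771 = 2.086 V.

V_A ≈ 2.09 V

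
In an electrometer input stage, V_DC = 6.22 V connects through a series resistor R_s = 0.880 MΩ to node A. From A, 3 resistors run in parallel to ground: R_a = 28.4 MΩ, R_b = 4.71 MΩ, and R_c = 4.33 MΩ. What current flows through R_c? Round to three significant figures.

Equivalent of the parallel group: R_p = 2.090 MΩ.
V_A by voltage divider: V_A = 6.22 × 2.090/(0.880 + 2.090) = 4.377 V.
I(R_c) = V_A / R_c = 4.377/4.33 = 1.011 µA.
(Equivalently: I_total = 2.094 µA, then current-divider fraction G_k/ΣG = 0.4827.)

I ≈ 1.01 µA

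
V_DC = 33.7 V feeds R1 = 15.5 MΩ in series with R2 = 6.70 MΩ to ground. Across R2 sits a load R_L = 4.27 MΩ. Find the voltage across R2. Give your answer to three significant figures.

V_out ≈ 4.85 V

First combine the lower leg with the load: R2 ‖ R_L = 2.608 MΩ.
Now apply the divider: V_out = 33.7 × 0.1440 = 4.854 V.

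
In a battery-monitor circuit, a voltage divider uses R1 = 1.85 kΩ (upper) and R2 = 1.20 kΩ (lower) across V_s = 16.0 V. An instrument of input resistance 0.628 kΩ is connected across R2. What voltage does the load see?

R2 ‖ R_L = (1.20 × 0.628)/(1.20 + 0.628) = 0.4123 kΩ.
Then V_out = V_s · R2'/(R1 + R2') = 16.0 × 0.4123/2.262 = 2.916 V.

V_out ≈ 2.92 V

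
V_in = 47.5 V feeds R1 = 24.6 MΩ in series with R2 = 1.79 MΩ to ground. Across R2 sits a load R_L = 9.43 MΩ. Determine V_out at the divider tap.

First combine the lower leg with the load: R2 ‖ R_L = 1.504 MΩ.
Voltage divider with the loaded lower leg: V_out = 47.5 × 1.504/(24.6 + 1.504) = 47.5 × 0.05763 = 2.737 V.

V_out ≈ 2.74 V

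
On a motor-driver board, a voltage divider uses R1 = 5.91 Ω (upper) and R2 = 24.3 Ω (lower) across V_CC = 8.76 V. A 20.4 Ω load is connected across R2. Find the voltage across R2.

V_out ≈ 5.71 V

R2 ‖ R_L = (24.3 × 20.4)/(24.3 + 20.4) = 11.09 Ω.
Voltage divider with the loaded lower leg: V_out = 8.76 × 11.09/(5.91 + 11.09) = 8.76 × 0.6524 = 5.715 V.
(Unloaded it would be 7.05 V; the load pulls it down.)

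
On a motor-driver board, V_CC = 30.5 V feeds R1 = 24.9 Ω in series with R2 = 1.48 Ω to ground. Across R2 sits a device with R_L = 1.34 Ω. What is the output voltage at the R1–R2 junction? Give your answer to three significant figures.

V_out ≈ 0.838 V

First combine the lower leg with the load: R2 ‖ R_L = 0.7033 Ω.
Then V_out = V_CC · R2'/(R1 + R2') = 30.5 × 0.7033/25.60 = 0.8378 V.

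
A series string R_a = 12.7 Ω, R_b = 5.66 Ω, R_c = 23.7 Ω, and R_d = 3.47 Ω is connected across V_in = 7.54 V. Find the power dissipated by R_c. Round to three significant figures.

Series current I = V_in/ΣR = 7.54/45.53 = 0.1656 A.
P = I²R = 0.02743 × 23.7 = 0.6500 W.

P ≈ 0.650 W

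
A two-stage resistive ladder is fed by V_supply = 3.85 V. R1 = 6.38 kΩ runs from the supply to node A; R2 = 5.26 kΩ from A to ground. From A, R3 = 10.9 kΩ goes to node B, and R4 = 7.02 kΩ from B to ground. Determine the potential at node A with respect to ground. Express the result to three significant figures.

V_A ≈ 1.50 V

Node A sees R2 in parallel with the series input of stage 2, R3 + R4 = 17.92 kΩ.
Effective lower resistance at A: R2 ‖ 17.92 = 4.066 kΩ.
So V_A = 3.85 × 0.3893 = 1.499 V.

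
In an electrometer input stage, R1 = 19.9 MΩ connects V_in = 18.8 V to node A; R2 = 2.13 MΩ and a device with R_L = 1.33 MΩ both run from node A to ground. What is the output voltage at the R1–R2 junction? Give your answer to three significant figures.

The load sits in parallel with R2, giving an effective lower resistance R2' = R2·R_L/(R2+R_L) = 0.8188 MΩ.
Voltage divider with the loaded lower leg: V_out = 18.8 × 0.8188/(19.9 + 0.8188) = 18.8 × 0.03952 = 0.7429 V.
(Unloaded it would be 1.82 V; the load pulls it down.)

V_out ≈ 0.743 V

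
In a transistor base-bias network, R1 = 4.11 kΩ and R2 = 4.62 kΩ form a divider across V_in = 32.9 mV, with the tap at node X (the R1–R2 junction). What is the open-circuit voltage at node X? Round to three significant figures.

V_th ≈ 17.4 mV

Open-circuit (no load on X): V_th = V_in · R2/(R1 + R2) = 32.9 × 4.62/(4.110 + 4.62) = 17.41 mV.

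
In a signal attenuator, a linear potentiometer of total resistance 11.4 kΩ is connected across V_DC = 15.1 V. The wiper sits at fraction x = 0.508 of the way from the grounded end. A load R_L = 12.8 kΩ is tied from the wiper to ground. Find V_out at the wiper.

V_out ≈ 6.27 V

Lower segment x·R_p = 5.791 kΩ; upper segment (1−x)·R_p = 5.609 kΩ.
Lower segment in parallel with the load: 5.791 ‖ 12.8 = 3.987 kΩ.
Loaded-divider output: V_out = 15.1 × 0.4155 = 6.274 V.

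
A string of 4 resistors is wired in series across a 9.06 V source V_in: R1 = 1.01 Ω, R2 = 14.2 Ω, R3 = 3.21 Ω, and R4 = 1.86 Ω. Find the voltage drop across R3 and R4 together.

Total series resistance ΣR = 1.01 + 14.2 + 3.21 + 1.86 = 20.28 Ω.
R_{R3..R4} = 3.21 + 1.86 = 5.070 Ω.
By the voltage-divider rule, V = 9.06 × 5.070/20.28 = 2.265 V.

V ≈ 2.27 V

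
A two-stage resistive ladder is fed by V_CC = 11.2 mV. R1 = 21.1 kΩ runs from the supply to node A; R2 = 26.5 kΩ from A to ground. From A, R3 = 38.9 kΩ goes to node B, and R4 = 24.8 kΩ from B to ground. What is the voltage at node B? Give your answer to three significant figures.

V_B ≈ 2.05 mV

Looking into the second stage from A: R3 + R4 = 63.70 kΩ appears in parallel with R2.
R2 ‖ (R3+R4) = 18.71 kΩ.
V_A = 11.2 × 18.71/(21.1 + 18.71) = 5.264 mV.
Then the unloaded second divider: V_B = V_A × R4/(R3+R4) = 5.264 × 0.3893 = 2.050 mV.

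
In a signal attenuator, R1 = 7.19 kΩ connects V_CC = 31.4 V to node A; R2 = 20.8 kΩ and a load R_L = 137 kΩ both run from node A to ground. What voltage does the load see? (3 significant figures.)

First combine the lower leg with the load: R2 ‖ R_L = 18.06 kΩ.
Now apply the divider: V_out = 31.4 × 0.7152 = 22.46 V.

V_out ≈ 22.5 V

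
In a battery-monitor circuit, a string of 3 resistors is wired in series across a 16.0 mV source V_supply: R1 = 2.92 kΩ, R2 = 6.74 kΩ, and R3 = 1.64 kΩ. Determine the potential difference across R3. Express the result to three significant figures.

V ≈ 2.32 mV

ΣR = 2.92 + 6.74 + 1.64 = 11.30 kΩ.
Voltage divider: V = V_supply · (1.640 / 11.30) = 16.0 × 0.1451 = 2.322 mV.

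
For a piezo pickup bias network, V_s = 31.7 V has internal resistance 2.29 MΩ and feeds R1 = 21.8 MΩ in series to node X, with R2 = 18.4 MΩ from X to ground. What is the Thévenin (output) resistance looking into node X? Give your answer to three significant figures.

R1' = 2.29 + 21.8 = 24.09 MΩ (source resistance + R1).
With V_s suppressed (replaced by a short), R_th = R1' ‖ R2 = (24.09 × 18.4)/(24.09 + 18.4) = 10.43 MΩ.

R_th ≈ 10.4 MΩ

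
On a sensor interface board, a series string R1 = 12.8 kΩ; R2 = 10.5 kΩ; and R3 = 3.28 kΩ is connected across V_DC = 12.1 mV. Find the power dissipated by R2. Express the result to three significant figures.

P ≈ 2.18 nW

Series current I = V_DC/ΣR = 12.1/26.58 = 0.4552 µA.
P = I²R = 0.2072 × 10.5 = 2.176 nW.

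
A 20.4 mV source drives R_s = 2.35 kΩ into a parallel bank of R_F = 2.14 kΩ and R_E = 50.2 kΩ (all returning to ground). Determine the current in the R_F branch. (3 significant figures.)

I ≈ 4.44 µA

Parallel bank: R_p = 1/(1/2.14 + 1/50.2) = 2.053 kΩ.
V_A = 20.4 × 2.053/4.403 = 9.511 mV.
I(R_F) = V_A / R_F = 9.511/2.14 = 4.444 µA.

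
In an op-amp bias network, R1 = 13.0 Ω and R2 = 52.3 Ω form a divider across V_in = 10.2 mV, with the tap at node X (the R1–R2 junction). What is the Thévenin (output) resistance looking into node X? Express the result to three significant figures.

With V_in suppressed (replaced by a short), R_th = R1 ‖ R2 = (13.00 × 52.3)/(13.00 + 52.3) = 10.41 Ω.

R_th ≈ 10.4 Ω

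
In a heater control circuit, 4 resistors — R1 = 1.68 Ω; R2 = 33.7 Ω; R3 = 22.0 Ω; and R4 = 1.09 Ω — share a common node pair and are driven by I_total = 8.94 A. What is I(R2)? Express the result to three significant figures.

Conductances: ΣG = 1/1.68 + 1/33.7 + 1/22.0 + 1/1.09 = 1.588 (1/Ω).
Current divider: I(R2) = I_total · G_k/ΣG = 8.94 × (0.02967/1.588) = 8.94 × 0.01869 = 0.1671 A.

I ≈ 0.167 A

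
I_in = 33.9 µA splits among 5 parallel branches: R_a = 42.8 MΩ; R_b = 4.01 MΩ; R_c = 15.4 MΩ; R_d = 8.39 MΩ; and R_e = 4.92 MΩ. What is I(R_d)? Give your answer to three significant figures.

I ≈ 6.12 µA

ΣG = 1/42.8 + 1/4.01 + 1/15.4 + 1/8.39 + 1/4.92 = 0.6601.
R_d takes the fraction G_k/ΣG = 0.1192/0.6601 = 0.1806, so I = 33.9 × 0.1806 = 6.121 µA.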